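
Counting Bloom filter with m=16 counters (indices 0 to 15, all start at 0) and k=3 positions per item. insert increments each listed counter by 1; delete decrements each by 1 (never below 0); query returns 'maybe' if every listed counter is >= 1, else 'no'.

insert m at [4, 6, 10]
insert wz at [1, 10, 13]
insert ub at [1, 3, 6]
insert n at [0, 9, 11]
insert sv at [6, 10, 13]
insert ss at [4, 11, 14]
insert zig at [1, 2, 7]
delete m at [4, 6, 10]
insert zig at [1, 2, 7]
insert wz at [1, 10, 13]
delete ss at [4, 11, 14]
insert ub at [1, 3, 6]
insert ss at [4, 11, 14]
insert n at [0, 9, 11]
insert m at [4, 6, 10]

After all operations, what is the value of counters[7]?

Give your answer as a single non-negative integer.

Step 1: insert m at [4, 6, 10] -> counters=[0,0,0,0,1,0,1,0,0,0,1,0,0,0,0,0]
Step 2: insert wz at [1, 10, 13] -> counters=[0,1,0,0,1,0,1,0,0,0,2,0,0,1,0,0]
Step 3: insert ub at [1, 3, 6] -> counters=[0,2,0,1,1,0,2,0,0,0,2,0,0,1,0,0]
Step 4: insert n at [0, 9, 11] -> counters=[1,2,0,1,1,0,2,0,0,1,2,1,0,1,0,0]
Step 5: insert sv at [6, 10, 13] -> counters=[1,2,0,1,1,0,3,0,0,1,3,1,0,2,0,0]
Step 6: insert ss at [4, 11, 14] -> counters=[1,2,0,1,2,0,3,0,0,1,3,2,0,2,1,0]
Step 7: insert zig at [1, 2, 7] -> counters=[1,3,1,1,2,0,3,1,0,1,3,2,0,2,1,0]
Step 8: delete m at [4, 6, 10] -> counters=[1,3,1,1,1,0,2,1,0,1,2,2,0,2,1,0]
Step 9: insert zig at [1, 2, 7] -> counters=[1,4,2,1,1,0,2,2,0,1,2,2,0,2,1,0]
Step 10: insert wz at [1, 10, 13] -> counters=[1,5,2,1,1,0,2,2,0,1,3,2,0,3,1,0]
Step 11: delete ss at [4, 11, 14] -> counters=[1,5,2,1,0,0,2,2,0,1,3,1,0,3,0,0]
Step 12: insert ub at [1, 3, 6] -> counters=[1,6,2,2,0,0,3,2,0,1,3,1,0,3,0,0]
Step 13: insert ss at [4, 11, 14] -> counters=[1,6,2,2,1,0,3,2,0,1,3,2,0,3,1,0]
Step 14: insert n at [0, 9, 11] -> counters=[2,6,2,2,1,0,3,2,0,2,3,3,0,3,1,0]
Step 15: insert m at [4, 6, 10] -> counters=[2,6,2,2,2,0,4,2,0,2,4,3,0,3,1,0]
Final counters=[2,6,2,2,2,0,4,2,0,2,4,3,0,3,1,0] -> counters[7]=2

Answer: 2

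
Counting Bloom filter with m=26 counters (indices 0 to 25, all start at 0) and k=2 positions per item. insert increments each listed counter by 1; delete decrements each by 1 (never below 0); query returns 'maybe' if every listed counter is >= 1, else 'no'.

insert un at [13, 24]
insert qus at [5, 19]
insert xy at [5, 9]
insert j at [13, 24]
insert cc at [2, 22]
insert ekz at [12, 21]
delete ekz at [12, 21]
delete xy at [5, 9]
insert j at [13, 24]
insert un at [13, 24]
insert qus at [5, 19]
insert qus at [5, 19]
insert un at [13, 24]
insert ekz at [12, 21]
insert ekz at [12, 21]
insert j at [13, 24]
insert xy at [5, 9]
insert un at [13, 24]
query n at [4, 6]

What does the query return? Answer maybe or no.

Answer: no

Derivation:
Step 1: insert un at [13, 24] -> counters=[0,0,0,0,0,0,0,0,0,0,0,0,0,1,0,0,0,0,0,0,0,0,0,0,1,0]
Step 2: insert qus at [5, 19] -> counters=[0,0,0,0,0,1,0,0,0,0,0,0,0,1,0,0,0,0,0,1,0,0,0,0,1,0]
Step 3: insert xy at [5, 9] -> counters=[0,0,0,0,0,2,0,0,0,1,0,0,0,1,0,0,0,0,0,1,0,0,0,0,1,0]
Step 4: insert j at [13, 24] -> counters=[0,0,0,0,0,2,0,0,0,1,0,0,0,2,0,0,0,0,0,1,0,0,0,0,2,0]
Step 5: insert cc at [2, 22] -> counters=[0,0,1,0,0,2,0,0,0,1,0,0,0,2,0,0,0,0,0,1,0,0,1,0,2,0]
Step 6: insert ekz at [12, 21] -> counters=[0,0,1,0,0,2,0,0,0,1,0,0,1,2,0,0,0,0,0,1,0,1,1,0,2,0]
Step 7: delete ekz at [12, 21] -> counters=[0,0,1,0,0,2,0,0,0,1,0,0,0,2,0,0,0,0,0,1,0,0,1,0,2,0]
Step 8: delete xy at [5, 9] -> counters=[0,0,1,0,0,1,0,0,0,0,0,0,0,2,0,0,0,0,0,1,0,0,1,0,2,0]
Step 9: insert j at [13, 24] -> counters=[0,0,1,0,0,1,0,0,0,0,0,0,0,3,0,0,0,0,0,1,0,0,1,0,3,0]
Step 10: insert un at [13, 24] -> counters=[0,0,1,0,0,1,0,0,0,0,0,0,0,4,0,0,0,0,0,1,0,0,1,0,4,0]
Step 11: insert qus at [5, 19] -> counters=[0,0,1,0,0,2,0,0,0,0,0,0,0,4,0,0,0,0,0,2,0,0,1,0,4,0]
Step 12: insert qus at [5, 19] -> counters=[0,0,1,0,0,3,0,0,0,0,0,0,0,4,0,0,0,0,0,3,0,0,1,0,4,0]
Step 13: insert un at [13, 24] -> counters=[0,0,1,0,0,3,0,0,0,0,0,0,0,5,0,0,0,0,0,3,0,0,1,0,5,0]
Step 14: insert ekz at [12, 21] -> counters=[0,0,1,0,0,3,0,0,0,0,0,0,1,5,0,0,0,0,0,3,0,1,1,0,5,0]
Step 15: insert ekz at [12, 21] -> counters=[0,0,1,0,0,3,0,0,0,0,0,0,2,5,0,0,0,0,0,3,0,2,1,0,5,0]
Step 16: insert j at [13, 24] -> counters=[0,0,1,0,0,3,0,0,0,0,0,0,2,6,0,0,0,0,0,3,0,2,1,0,6,0]
Step 17: insert xy at [5, 9] -> counters=[0,0,1,0,0,4,0,0,0,1,0,0,2,6,0,0,0,0,0,3,0,2,1,0,6,0]
Step 18: insert un at [13, 24] -> counters=[0,0,1,0,0,4,0,0,0,1,0,0,2,7,0,0,0,0,0,3,0,2,1,0,7,0]
Query n: check counters[4]=0 counters[6]=0 -> no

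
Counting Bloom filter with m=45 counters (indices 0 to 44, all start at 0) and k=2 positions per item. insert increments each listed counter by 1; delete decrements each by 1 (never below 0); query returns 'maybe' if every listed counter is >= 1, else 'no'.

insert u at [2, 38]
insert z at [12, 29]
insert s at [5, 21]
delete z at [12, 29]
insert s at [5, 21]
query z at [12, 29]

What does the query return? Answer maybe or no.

Step 1: insert u at [2, 38] -> counters=[0,0,1,0,0,0,0,0,0,0,0,0,0,0,0,0,0,0,0,0,0,0,0,0,0,0,0,0,0,0,0,0,0,0,0,0,0,0,1,0,0,0,0,0,0]
Step 2: insert z at [12, 29] -> counters=[0,0,1,0,0,0,0,0,0,0,0,0,1,0,0,0,0,0,0,0,0,0,0,0,0,0,0,0,0,1,0,0,0,0,0,0,0,0,1,0,0,0,0,0,0]
Step 3: insert s at [5, 21] -> counters=[0,0,1,0,0,1,0,0,0,0,0,0,1,0,0,0,0,0,0,0,0,1,0,0,0,0,0,0,0,1,0,0,0,0,0,0,0,0,1,0,0,0,0,0,0]
Step 4: delete z at [12, 29] -> counters=[0,0,1,0,0,1,0,0,0,0,0,0,0,0,0,0,0,0,0,0,0,1,0,0,0,0,0,0,0,0,0,0,0,0,0,0,0,0,1,0,0,0,0,0,0]
Step 5: insert s at [5, 21] -> counters=[0,0,1,0,0,2,0,0,0,0,0,0,0,0,0,0,0,0,0,0,0,2,0,0,0,0,0,0,0,0,0,0,0,0,0,0,0,0,1,0,0,0,0,0,0]
Query z: check counters[12]=0 counters[29]=0 -> no

Answer: no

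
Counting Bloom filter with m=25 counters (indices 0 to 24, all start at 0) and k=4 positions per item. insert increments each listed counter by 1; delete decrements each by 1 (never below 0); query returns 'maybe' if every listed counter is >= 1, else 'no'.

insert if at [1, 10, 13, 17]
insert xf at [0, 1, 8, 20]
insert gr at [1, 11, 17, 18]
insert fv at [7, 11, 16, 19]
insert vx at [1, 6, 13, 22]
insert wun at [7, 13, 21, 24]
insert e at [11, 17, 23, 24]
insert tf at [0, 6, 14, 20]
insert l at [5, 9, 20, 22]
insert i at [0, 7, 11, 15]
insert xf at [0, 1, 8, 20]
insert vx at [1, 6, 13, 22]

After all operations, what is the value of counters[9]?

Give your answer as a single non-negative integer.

Step 1: insert if at [1, 10, 13, 17] -> counters=[0,1,0,0,0,0,0,0,0,0,1,0,0,1,0,0,0,1,0,0,0,0,0,0,0]
Step 2: insert xf at [0, 1, 8, 20] -> counters=[1,2,0,0,0,0,0,0,1,0,1,0,0,1,0,0,0,1,0,0,1,0,0,0,0]
Step 3: insert gr at [1, 11, 17, 18] -> counters=[1,3,0,0,0,0,0,0,1,0,1,1,0,1,0,0,0,2,1,0,1,0,0,0,0]
Step 4: insert fv at [7, 11, 16, 19] -> counters=[1,3,0,0,0,0,0,1,1,0,1,2,0,1,0,0,1,2,1,1,1,0,0,0,0]
Step 5: insert vx at [1, 6, 13, 22] -> counters=[1,4,0,0,0,0,1,1,1,0,1,2,0,2,0,0,1,2,1,1,1,0,1,0,0]
Step 6: insert wun at [7, 13, 21, 24] -> counters=[1,4,0,0,0,0,1,2,1,0,1,2,0,3,0,0,1,2,1,1,1,1,1,0,1]
Step 7: insert e at [11, 17, 23, 24] -> counters=[1,4,0,0,0,0,1,2,1,0,1,3,0,3,0,0,1,3,1,1,1,1,1,1,2]
Step 8: insert tf at [0, 6, 14, 20] -> counters=[2,4,0,0,0,0,2,2,1,0,1,3,0,3,1,0,1,3,1,1,2,1,1,1,2]
Step 9: insert l at [5, 9, 20, 22] -> counters=[2,4,0,0,0,1,2,2,1,1,1,3,0,3,1,0,1,3,1,1,3,1,2,1,2]
Step 10: insert i at [0, 7, 11, 15] -> counters=[3,4,0,0,0,1,2,3,1,1,1,4,0,3,1,1,1,3,1,1,3,1,2,1,2]
Step 11: insert xf at [0, 1, 8, 20] -> counters=[4,5,0,0,0,1,2,3,2,1,1,4,0,3,1,1,1,3,1,1,4,1,2,1,2]
Step 12: insert vx at [1, 6, 13, 22] -> counters=[4,6,0,0,0,1,3,3,2,1,1,4,0,4,1,1,1,3,1,1,4,1,3,1,2]
Final counters=[4,6,0,0,0,1,3,3,2,1,1,4,0,4,1,1,1,3,1,1,4,1,3,1,2] -> counters[9]=1

Answer: 1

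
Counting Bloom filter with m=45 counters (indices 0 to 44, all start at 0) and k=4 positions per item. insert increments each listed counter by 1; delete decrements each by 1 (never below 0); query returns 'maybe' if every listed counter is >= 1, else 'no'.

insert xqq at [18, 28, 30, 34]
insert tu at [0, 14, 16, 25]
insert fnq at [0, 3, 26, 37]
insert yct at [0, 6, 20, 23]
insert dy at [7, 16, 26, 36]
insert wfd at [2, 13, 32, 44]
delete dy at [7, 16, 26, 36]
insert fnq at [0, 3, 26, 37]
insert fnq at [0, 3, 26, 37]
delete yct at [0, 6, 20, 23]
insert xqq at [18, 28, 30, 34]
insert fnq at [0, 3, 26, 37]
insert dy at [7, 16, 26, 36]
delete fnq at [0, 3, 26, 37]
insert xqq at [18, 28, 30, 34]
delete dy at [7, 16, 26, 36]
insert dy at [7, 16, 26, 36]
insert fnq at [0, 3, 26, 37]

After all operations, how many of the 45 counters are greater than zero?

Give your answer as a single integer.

Step 1: insert xqq at [18, 28, 30, 34] -> counters=[0,0,0,0,0,0,0,0,0,0,0,0,0,0,0,0,0,0,1,0,0,0,0,0,0,0,0,0,1,0,1,0,0,0,1,0,0,0,0,0,0,0,0,0,0]
Step 2: insert tu at [0, 14, 16, 25] -> counters=[1,0,0,0,0,0,0,0,0,0,0,0,0,0,1,0,1,0,1,0,0,0,0,0,0,1,0,0,1,0,1,0,0,0,1,0,0,0,0,0,0,0,0,0,0]
Step 3: insert fnq at [0, 3, 26, 37] -> counters=[2,0,0,1,0,0,0,0,0,0,0,0,0,0,1,0,1,0,1,0,0,0,0,0,0,1,1,0,1,0,1,0,0,0,1,0,0,1,0,0,0,0,0,0,0]
Step 4: insert yct at [0, 6, 20, 23] -> counters=[3,0,0,1,0,0,1,0,0,0,0,0,0,0,1,0,1,0,1,0,1,0,0,1,0,1,1,0,1,0,1,0,0,0,1,0,0,1,0,0,0,0,0,0,0]
Step 5: insert dy at [7, 16, 26, 36] -> counters=[3,0,0,1,0,0,1,1,0,0,0,0,0,0,1,0,2,0,1,0,1,0,0,1,0,1,2,0,1,0,1,0,0,0,1,0,1,1,0,0,0,0,0,0,0]
Step 6: insert wfd at [2, 13, 32, 44] -> counters=[3,0,1,1,0,0,1,1,0,0,0,0,0,1,1,0,2,0,1,0,1,0,0,1,0,1,2,0,1,0,1,0,1,0,1,0,1,1,0,0,0,0,0,0,1]
Step 7: delete dy at [7, 16, 26, 36] -> counters=[3,0,1,1,0,0,1,0,0,0,0,0,0,1,1,0,1,0,1,0,1,0,0,1,0,1,1,0,1,0,1,0,1,0,1,0,0,1,0,0,0,0,0,0,1]
Step 8: insert fnq at [0, 3, 26, 37] -> counters=[4,0,1,2,0,0,1,0,0,0,0,0,0,1,1,0,1,0,1,0,1,0,0,1,0,1,2,0,1,0,1,0,1,0,1,0,0,2,0,0,0,0,0,0,1]
Step 9: insert fnq at [0, 3, 26, 37] -> counters=[5,0,1,3,0,0,1,0,0,0,0,0,0,1,1,0,1,0,1,0,1,0,0,1,0,1,3,0,1,0,1,0,1,0,1,0,0,3,0,0,0,0,0,0,1]
Step 10: delete yct at [0, 6, 20, 23] -> counters=[4,0,1,3,0,0,0,0,0,0,0,0,0,1,1,0,1,0,1,0,0,0,0,0,0,1,3,0,1,0,1,0,1,0,1,0,0,3,0,0,0,0,0,0,1]
Step 11: insert xqq at [18, 28, 30, 34] -> counters=[4,0,1,3,0,0,0,0,0,0,0,0,0,1,1,0,1,0,2,0,0,0,0,0,0,1,3,0,2,0,2,0,1,0,2,0,0,3,0,0,0,0,0,0,1]
Step 12: insert fnq at [0, 3, 26, 37] -> counters=[5,0,1,4,0,0,0,0,0,0,0,0,0,1,1,0,1,0,2,0,0,0,0,0,0,1,4,0,2,0,2,0,1,0,2,0,0,4,0,0,0,0,0,0,1]
Step 13: insert dy at [7, 16, 26, 36] -> counters=[5,0,1,4,0,0,0,1,0,0,0,0,0,1,1,0,2,0,2,0,0,0,0,0,0,1,5,0,2,0,2,0,1,0,2,0,1,4,0,0,0,0,0,0,1]
Step 14: delete fnq at [0, 3, 26, 37] -> counters=[4,0,1,3,0,0,0,1,0,0,0,0,0,1,1,0,2,0,2,0,0,0,0,0,0,1,4,0,2,0,2,0,1,0,2,0,1,3,0,0,0,0,0,0,1]
Step 15: insert xqq at [18, 28, 30, 34] -> counters=[4,0,1,3,0,0,0,1,0,0,0,0,0,1,1,0,2,0,3,0,0,0,0,0,0,1,4,0,3,0,3,0,1,0,3,0,1,3,0,0,0,0,0,0,1]
Step 16: delete dy at [7, 16, 26, 36] -> counters=[4,0,1,3,0,0,0,0,0,0,0,0,0,1,1,0,1,0,3,0,0,0,0,0,0,1,3,0,3,0,3,0,1,0,3,0,0,3,0,0,0,0,0,0,1]
Step 17: insert dy at [7, 16, 26, 36] -> counters=[4,0,1,3,0,0,0,1,0,0,0,0,0,1,1,0,2,0,3,0,0,0,0,0,0,1,4,0,3,0,3,0,1,0,3,0,1,3,0,0,0,0,0,0,1]
Step 18: insert fnq at [0, 3, 26, 37] -> counters=[5,0,1,4,0,0,0,1,0,0,0,0,0,1,1,0,2,0,3,0,0,0,0,0,0,1,5,0,3,0,3,0,1,0,3,0,1,4,0,0,0,0,0,0,1]
Final counters=[5,0,1,4,0,0,0,1,0,0,0,0,0,1,1,0,2,0,3,0,0,0,0,0,0,1,5,0,3,0,3,0,1,0,3,0,1,4,0,0,0,0,0,0,1] -> 17 nonzero

Answer: 17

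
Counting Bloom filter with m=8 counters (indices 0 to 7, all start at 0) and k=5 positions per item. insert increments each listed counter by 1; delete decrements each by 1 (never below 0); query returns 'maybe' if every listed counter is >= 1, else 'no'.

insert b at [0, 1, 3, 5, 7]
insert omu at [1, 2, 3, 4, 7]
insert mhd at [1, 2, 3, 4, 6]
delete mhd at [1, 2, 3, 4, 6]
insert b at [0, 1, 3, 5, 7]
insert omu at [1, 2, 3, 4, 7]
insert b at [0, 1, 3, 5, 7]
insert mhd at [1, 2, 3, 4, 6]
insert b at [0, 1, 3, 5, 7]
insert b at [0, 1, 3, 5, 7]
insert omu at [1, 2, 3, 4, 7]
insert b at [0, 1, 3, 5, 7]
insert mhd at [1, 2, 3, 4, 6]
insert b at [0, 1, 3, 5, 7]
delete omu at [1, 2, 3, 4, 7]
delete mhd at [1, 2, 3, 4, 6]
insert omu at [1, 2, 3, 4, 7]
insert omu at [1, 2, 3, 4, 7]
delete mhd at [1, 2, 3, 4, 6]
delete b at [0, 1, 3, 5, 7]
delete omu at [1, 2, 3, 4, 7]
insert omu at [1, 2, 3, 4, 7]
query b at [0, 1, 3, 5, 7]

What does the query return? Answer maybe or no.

Answer: maybe

Derivation:
Step 1: insert b at [0, 1, 3, 5, 7] -> counters=[1,1,0,1,0,1,0,1]
Step 2: insert omu at [1, 2, 3, 4, 7] -> counters=[1,2,1,2,1,1,0,2]
Step 3: insert mhd at [1, 2, 3, 4, 6] -> counters=[1,3,2,3,2,1,1,2]
Step 4: delete mhd at [1, 2, 3, 4, 6] -> counters=[1,2,1,2,1,1,0,2]
Step 5: insert b at [0, 1, 3, 5, 7] -> counters=[2,3,1,3,1,2,0,3]
Step 6: insert omu at [1, 2, 3, 4, 7] -> counters=[2,4,2,4,2,2,0,4]
Step 7: insert b at [0, 1, 3, 5, 7] -> counters=[3,5,2,5,2,3,0,5]
Step 8: insert mhd at [1, 2, 3, 4, 6] -> counters=[3,6,3,6,3,3,1,5]
Step 9: insert b at [0, 1, 3, 5, 7] -> counters=[4,7,3,7,3,4,1,6]
Step 10: insert b at [0, 1, 3, 5, 7] -> counters=[5,8,3,8,3,5,1,7]
Step 11: insert omu at [1, 2, 3, 4, 7] -> counters=[5,9,4,9,4,5,1,8]
Step 12: insert b at [0, 1, 3, 5, 7] -> counters=[6,10,4,10,4,6,1,9]
Step 13: insert mhd at [1, 2, 3, 4, 6] -> counters=[6,11,5,11,5,6,2,9]
Step 14: insert b at [0, 1, 3, 5, 7] -> counters=[7,12,5,12,5,7,2,10]
Step 15: delete omu at [1, 2, 3, 4, 7] -> counters=[7,11,4,11,4,7,2,9]
Step 16: delete mhd at [1, 2, 3, 4, 6] -> counters=[7,10,3,10,3,7,1,9]
Step 17: insert omu at [1, 2, 3, 4, 7] -> counters=[7,11,4,11,4,7,1,10]
Step 18: insert omu at [1, 2, 3, 4, 7] -> counters=[7,12,5,12,5,7,1,11]
Step 19: delete mhd at [1, 2, 3, 4, 6] -> counters=[7,11,4,11,4,7,0,11]
Step 20: delete b at [0, 1, 3, 5, 7] -> counters=[6,10,4,10,4,6,0,10]
Step 21: delete omu at [1, 2, 3, 4, 7] -> counters=[6,9,3,9,3,6,0,9]
Step 22: insert omu at [1, 2, 3, 4, 7] -> counters=[6,10,4,10,4,6,0,10]
Query b: check counters[0]=6 counters[1]=10 counters[3]=10 counters[5]=6 counters[7]=10 -> maybe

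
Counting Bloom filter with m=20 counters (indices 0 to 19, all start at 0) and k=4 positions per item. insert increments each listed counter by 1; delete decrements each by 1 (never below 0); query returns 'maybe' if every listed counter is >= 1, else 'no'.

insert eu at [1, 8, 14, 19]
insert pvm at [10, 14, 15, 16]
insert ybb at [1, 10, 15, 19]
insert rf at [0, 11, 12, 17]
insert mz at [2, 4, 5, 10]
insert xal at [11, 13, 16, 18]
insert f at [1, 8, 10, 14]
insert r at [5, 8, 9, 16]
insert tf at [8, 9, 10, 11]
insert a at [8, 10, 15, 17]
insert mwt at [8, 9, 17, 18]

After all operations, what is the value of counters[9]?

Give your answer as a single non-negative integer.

Step 1: insert eu at [1, 8, 14, 19] -> counters=[0,1,0,0,0,0,0,0,1,0,0,0,0,0,1,0,0,0,0,1]
Step 2: insert pvm at [10, 14, 15, 16] -> counters=[0,1,0,0,0,0,0,0,1,0,1,0,0,0,2,1,1,0,0,1]
Step 3: insert ybb at [1, 10, 15, 19] -> counters=[0,2,0,0,0,0,0,0,1,0,2,0,0,0,2,2,1,0,0,2]
Step 4: insert rf at [0, 11, 12, 17] -> counters=[1,2,0,0,0,0,0,0,1,0,2,1,1,0,2,2,1,1,0,2]
Step 5: insert mz at [2, 4, 5, 10] -> counters=[1,2,1,0,1,1,0,0,1,0,3,1,1,0,2,2,1,1,0,2]
Step 6: insert xal at [11, 13, 16, 18] -> counters=[1,2,1,0,1,1,0,0,1,0,3,2,1,1,2,2,2,1,1,2]
Step 7: insert f at [1, 8, 10, 14] -> counters=[1,3,1,0,1,1,0,0,2,0,4,2,1,1,3,2,2,1,1,2]
Step 8: insert r at [5, 8, 9, 16] -> counters=[1,3,1,0,1,2,0,0,3,1,4,2,1,1,3,2,3,1,1,2]
Step 9: insert tf at [8, 9, 10, 11] -> counters=[1,3,1,0,1,2,0,0,4,2,5,3,1,1,3,2,3,1,1,2]
Step 10: insert a at [8, 10, 15, 17] -> counters=[1,3,1,0,1,2,0,0,5,2,6,3,1,1,3,3,3,2,1,2]
Step 11: insert mwt at [8, 9, 17, 18] -> counters=[1,3,1,0,1,2,0,0,6,3,6,3,1,1,3,3,3,3,2,2]
Final counters=[1,3,1,0,1,2,0,0,6,3,6,3,1,1,3,3,3,3,2,2] -> counters[9]=3

Answer: 3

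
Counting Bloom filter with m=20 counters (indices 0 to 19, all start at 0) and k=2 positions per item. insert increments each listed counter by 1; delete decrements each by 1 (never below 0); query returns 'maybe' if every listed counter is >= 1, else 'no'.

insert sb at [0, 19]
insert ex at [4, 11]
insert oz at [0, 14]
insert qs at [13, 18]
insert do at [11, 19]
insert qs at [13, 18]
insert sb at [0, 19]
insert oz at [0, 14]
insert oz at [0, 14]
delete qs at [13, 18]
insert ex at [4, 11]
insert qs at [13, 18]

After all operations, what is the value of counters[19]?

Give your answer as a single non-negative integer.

Step 1: insert sb at [0, 19] -> counters=[1,0,0,0,0,0,0,0,0,0,0,0,0,0,0,0,0,0,0,1]
Step 2: insert ex at [4, 11] -> counters=[1,0,0,0,1,0,0,0,0,0,0,1,0,0,0,0,0,0,0,1]
Step 3: insert oz at [0, 14] -> counters=[2,0,0,0,1,0,0,0,0,0,0,1,0,0,1,0,0,0,0,1]
Step 4: insert qs at [13, 18] -> counters=[2,0,0,0,1,0,0,0,0,0,0,1,0,1,1,0,0,0,1,1]
Step 5: insert do at [11, 19] -> counters=[2,0,0,0,1,0,0,0,0,0,0,2,0,1,1,0,0,0,1,2]
Step 6: insert qs at [13, 18] -> counters=[2,0,0,0,1,0,0,0,0,0,0,2,0,2,1,0,0,0,2,2]
Step 7: insert sb at [0, 19] -> counters=[3,0,0,0,1,0,0,0,0,0,0,2,0,2,1,0,0,0,2,3]
Step 8: insert oz at [0, 14] -> counters=[4,0,0,0,1,0,0,0,0,0,0,2,0,2,2,0,0,0,2,3]
Step 9: insert oz at [0, 14] -> counters=[5,0,0,0,1,0,0,0,0,0,0,2,0,2,3,0,0,0,2,3]
Step 10: delete qs at [13, 18] -> counters=[5,0,0,0,1,0,0,0,0,0,0,2,0,1,3,0,0,0,1,3]
Step 11: insert ex at [4, 11] -> counters=[5,0,0,0,2,0,0,0,0,0,0,3,0,1,3,0,0,0,1,3]
Step 12: insert qs at [13, 18] -> counters=[5,0,0,0,2,0,0,0,0,0,0,3,0,2,3,0,0,0,2,3]
Final counters=[5,0,0,0,2,0,0,0,0,0,0,3,0,2,3,0,0,0,2,3] -> counters[19]=3

Answer: 3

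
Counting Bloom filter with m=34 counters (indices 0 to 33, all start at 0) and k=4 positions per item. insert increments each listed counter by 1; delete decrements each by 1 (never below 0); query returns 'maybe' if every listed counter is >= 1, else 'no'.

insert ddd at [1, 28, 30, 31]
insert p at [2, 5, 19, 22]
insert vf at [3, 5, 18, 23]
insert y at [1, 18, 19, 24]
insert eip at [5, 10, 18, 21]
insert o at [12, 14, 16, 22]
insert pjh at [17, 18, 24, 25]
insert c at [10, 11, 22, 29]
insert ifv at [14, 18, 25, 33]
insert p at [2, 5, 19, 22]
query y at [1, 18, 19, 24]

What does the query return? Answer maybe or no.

Answer: maybe

Derivation:
Step 1: insert ddd at [1, 28, 30, 31] -> counters=[0,1,0,0,0,0,0,0,0,0,0,0,0,0,0,0,0,0,0,0,0,0,0,0,0,0,0,0,1,0,1,1,0,0]
Step 2: insert p at [2, 5, 19, 22] -> counters=[0,1,1,0,0,1,0,0,0,0,0,0,0,0,0,0,0,0,0,1,0,0,1,0,0,0,0,0,1,0,1,1,0,0]
Step 3: insert vf at [3, 5, 18, 23] -> counters=[0,1,1,1,0,2,0,0,0,0,0,0,0,0,0,0,0,0,1,1,0,0,1,1,0,0,0,0,1,0,1,1,0,0]
Step 4: insert y at [1, 18, 19, 24] -> counters=[0,2,1,1,0,2,0,0,0,0,0,0,0,0,0,0,0,0,2,2,0,0,1,1,1,0,0,0,1,0,1,1,0,0]
Step 5: insert eip at [5, 10, 18, 21] -> counters=[0,2,1,1,0,3,0,0,0,0,1,0,0,0,0,0,0,0,3,2,0,1,1,1,1,0,0,0,1,0,1,1,0,0]
Step 6: insert o at [12, 14, 16, 22] -> counters=[0,2,1,1,0,3,0,0,0,0,1,0,1,0,1,0,1,0,3,2,0,1,2,1,1,0,0,0,1,0,1,1,0,0]
Step 7: insert pjh at [17, 18, 24, 25] -> counters=[0,2,1,1,0,3,0,0,0,0,1,0,1,0,1,0,1,1,4,2,0,1,2,1,2,1,0,0,1,0,1,1,0,0]
Step 8: insert c at [10, 11, 22, 29] -> counters=[0,2,1,1,0,3,0,0,0,0,2,1,1,0,1,0,1,1,4,2,0,1,3,1,2,1,0,0,1,1,1,1,0,0]
Step 9: insert ifv at [14, 18, 25, 33] -> counters=[0,2,1,1,0,3,0,0,0,0,2,1,1,0,2,0,1,1,5,2,0,1,3,1,2,2,0,0,1,1,1,1,0,1]
Step 10: insert p at [2, 5, 19, 22] -> counters=[0,2,2,1,0,4,0,0,0,0,2,1,1,0,2,0,1,1,5,3,0,1,4,1,2,2,0,0,1,1,1,1,0,1]
Query y: check counters[1]=2 counters[18]=5 counters[19]=3 counters[24]=2 -> maybe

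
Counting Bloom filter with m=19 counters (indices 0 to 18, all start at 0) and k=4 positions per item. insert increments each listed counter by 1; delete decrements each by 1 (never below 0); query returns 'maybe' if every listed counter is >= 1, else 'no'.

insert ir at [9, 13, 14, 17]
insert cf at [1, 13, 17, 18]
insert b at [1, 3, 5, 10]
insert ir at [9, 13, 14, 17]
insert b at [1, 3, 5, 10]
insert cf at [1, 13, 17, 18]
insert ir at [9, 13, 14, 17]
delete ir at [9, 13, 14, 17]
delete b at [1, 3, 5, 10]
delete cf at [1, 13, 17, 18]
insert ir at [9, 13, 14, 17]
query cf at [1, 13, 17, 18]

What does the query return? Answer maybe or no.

Answer: maybe

Derivation:
Step 1: insert ir at [9, 13, 14, 17] -> counters=[0,0,0,0,0,0,0,0,0,1,0,0,0,1,1,0,0,1,0]
Step 2: insert cf at [1, 13, 17, 18] -> counters=[0,1,0,0,0,0,0,0,0,1,0,0,0,2,1,0,0,2,1]
Step 3: insert b at [1, 3, 5, 10] -> counters=[0,2,0,1,0,1,0,0,0,1,1,0,0,2,1,0,0,2,1]
Step 4: insert ir at [9, 13, 14, 17] -> counters=[0,2,0,1,0,1,0,0,0,2,1,0,0,3,2,0,0,3,1]
Step 5: insert b at [1, 3, 5, 10] -> counters=[0,3,0,2,0,2,0,0,0,2,2,0,0,3,2,0,0,3,1]
Step 6: insert cf at [1, 13, 17, 18] -> counters=[0,4,0,2,0,2,0,0,0,2,2,0,0,4,2,0,0,4,2]
Step 7: insert ir at [9, 13, 14, 17] -> counters=[0,4,0,2,0,2,0,0,0,3,2,0,0,5,3,0,0,5,2]
Step 8: delete ir at [9, 13, 14, 17] -> counters=[0,4,0,2,0,2,0,0,0,2,2,0,0,4,2,0,0,4,2]
Step 9: delete b at [1, 3, 5, 10] -> counters=[0,3,0,1,0,1,0,0,0,2,1,0,0,4,2,0,0,4,2]
Step 10: delete cf at [1, 13, 17, 18] -> counters=[0,2,0,1,0,1,0,0,0,2,1,0,0,3,2,0,0,3,1]
Step 11: insert ir at [9, 13, 14, 17] -> counters=[0,2,0,1,0,1,0,0,0,3,1,0,0,4,3,0,0,4,1]
Query cf: check counters[1]=2 counters[13]=4 counters[17]=4 counters[18]=1 -> maybe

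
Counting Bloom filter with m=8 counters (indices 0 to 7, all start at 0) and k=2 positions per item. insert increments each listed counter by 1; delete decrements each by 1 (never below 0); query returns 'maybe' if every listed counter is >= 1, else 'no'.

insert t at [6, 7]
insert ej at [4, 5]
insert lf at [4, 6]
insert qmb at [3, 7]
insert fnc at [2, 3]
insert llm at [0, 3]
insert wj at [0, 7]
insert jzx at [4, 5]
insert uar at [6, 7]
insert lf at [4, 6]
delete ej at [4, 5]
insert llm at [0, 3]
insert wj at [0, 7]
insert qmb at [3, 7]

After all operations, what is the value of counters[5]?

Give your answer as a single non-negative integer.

Step 1: insert t at [6, 7] -> counters=[0,0,0,0,0,0,1,1]
Step 2: insert ej at [4, 5] -> counters=[0,0,0,0,1,1,1,1]
Step 3: insert lf at [4, 6] -> counters=[0,0,0,0,2,1,2,1]
Step 4: insert qmb at [3, 7] -> counters=[0,0,0,1,2,1,2,2]
Step 5: insert fnc at [2, 3] -> counters=[0,0,1,2,2,1,2,2]
Step 6: insert llm at [0, 3] -> counters=[1,0,1,3,2,1,2,2]
Step 7: insert wj at [0, 7] -> counters=[2,0,1,3,2,1,2,3]
Step 8: insert jzx at [4, 5] -> counters=[2,0,1,3,3,2,2,3]
Step 9: insert uar at [6, 7] -> counters=[2,0,1,3,3,2,3,4]
Step 10: insert lf at [4, 6] -> counters=[2,0,1,3,4,2,4,4]
Step 11: delete ej at [4, 5] -> counters=[2,0,1,3,3,1,4,4]
Step 12: insert llm at [0, 3] -> counters=[3,0,1,4,3,1,4,4]
Step 13: insert wj at [0, 7] -> counters=[4,0,1,4,3,1,4,5]
Step 14: insert qmb at [3, 7] -> counters=[4,0,1,5,3,1,4,6]
Final counters=[4,0,1,5,3,1,4,6] -> counters[5]=1

Answer: 1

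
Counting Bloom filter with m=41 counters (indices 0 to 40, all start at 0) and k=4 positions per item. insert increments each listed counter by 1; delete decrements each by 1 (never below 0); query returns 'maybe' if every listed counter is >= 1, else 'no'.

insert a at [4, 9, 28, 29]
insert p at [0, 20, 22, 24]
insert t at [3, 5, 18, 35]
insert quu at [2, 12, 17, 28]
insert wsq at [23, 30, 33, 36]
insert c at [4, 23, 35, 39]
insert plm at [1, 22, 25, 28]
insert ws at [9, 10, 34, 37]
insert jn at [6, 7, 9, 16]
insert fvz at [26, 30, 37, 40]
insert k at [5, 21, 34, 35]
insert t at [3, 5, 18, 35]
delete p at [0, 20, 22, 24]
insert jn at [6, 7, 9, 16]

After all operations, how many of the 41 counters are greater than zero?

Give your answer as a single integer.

Answer: 28

Derivation:
Step 1: insert a at [4, 9, 28, 29] -> counters=[0,0,0,0,1,0,0,0,0,1,0,0,0,0,0,0,0,0,0,0,0,0,0,0,0,0,0,0,1,1,0,0,0,0,0,0,0,0,0,0,0]
Step 2: insert p at [0, 20, 22, 24] -> counters=[1,0,0,0,1,0,0,0,0,1,0,0,0,0,0,0,0,0,0,0,1,0,1,0,1,0,0,0,1,1,0,0,0,0,0,0,0,0,0,0,0]
Step 3: insert t at [3, 5, 18, 35] -> counters=[1,0,0,1,1,1,0,0,0,1,0,0,0,0,0,0,0,0,1,0,1,0,1,0,1,0,0,0,1,1,0,0,0,0,0,1,0,0,0,0,0]
Step 4: insert quu at [2, 12, 17, 28] -> counters=[1,0,1,1,1,1,0,0,0,1,0,0,1,0,0,0,0,1,1,0,1,0,1,0,1,0,0,0,2,1,0,0,0,0,0,1,0,0,0,0,0]
Step 5: insert wsq at [23, 30, 33, 36] -> counters=[1,0,1,1,1,1,0,0,0,1,0,0,1,0,0,0,0,1,1,0,1,0,1,1,1,0,0,0,2,1,1,0,0,1,0,1,1,0,0,0,0]
Step 6: insert c at [4, 23, 35, 39] -> counters=[1,0,1,1,2,1,0,0,0,1,0,0,1,0,0,0,0,1,1,0,1,0,1,2,1,0,0,0,2,1,1,0,0,1,0,2,1,0,0,1,0]
Step 7: insert plm at [1, 22, 25, 28] -> counters=[1,1,1,1,2,1,0,0,0,1,0,0,1,0,0,0,0,1,1,0,1,0,2,2,1,1,0,0,3,1,1,0,0,1,0,2,1,0,0,1,0]
Step 8: insert ws at [9, 10, 34, 37] -> counters=[1,1,1,1,2,1,0,0,0,2,1,0,1,0,0,0,0,1,1,0,1,0,2,2,1,1,0,0,3,1,1,0,0,1,1,2,1,1,0,1,0]
Step 9: insert jn at [6, 7, 9, 16] -> counters=[1,1,1,1,2,1,1,1,0,3,1,0,1,0,0,0,1,1,1,0,1,0,2,2,1,1,0,0,3,1,1,0,0,1,1,2,1,1,0,1,0]
Step 10: insert fvz at [26, 30, 37, 40] -> counters=[1,1,1,1,2,1,1,1,0,3,1,0,1,0,0,0,1,1,1,0,1,0,2,2,1,1,1,0,3,1,2,0,0,1,1,2,1,2,0,1,1]
Step 11: insert k at [5, 21, 34, 35] -> counters=[1,1,1,1,2,2,1,1,0,3,1,0,1,0,0,0,1,1,1,0,1,1,2,2,1,1,1,0,3,1,2,0,0,1,2,3,1,2,0,1,1]
Step 12: insert t at [3, 5, 18, 35] -> counters=[1,1,1,2,2,3,1,1,0,3,1,0,1,0,0,0,1,1,2,0,1,1,2,2,1,1,1,0,3,1,2,0,0,1,2,4,1,2,0,1,1]
Step 13: delete p at [0, 20, 22, 24] -> counters=[0,1,1,2,2,3,1,1,0,3,1,0,1,0,0,0,1,1,2,0,0,1,1,2,0,1,1,0,3,1,2,0,0,1,2,4,1,2,0,1,1]
Step 14: insert jn at [6, 7, 9, 16] -> counters=[0,1,1,2,2,3,2,2,0,4,1,0,1,0,0,0,2,1,2,0,0,1,1,2,0,1,1,0,3,1,2,0,0,1,2,4,1,2,0,1,1]
Final counters=[0,1,1,2,2,3,2,2,0,4,1,0,1,0,0,0,2,1,2,0,0,1,1,2,0,1,1,0,3,1,2,0,0,1,2,4,1,2,0,1,1] -> 28 nonzero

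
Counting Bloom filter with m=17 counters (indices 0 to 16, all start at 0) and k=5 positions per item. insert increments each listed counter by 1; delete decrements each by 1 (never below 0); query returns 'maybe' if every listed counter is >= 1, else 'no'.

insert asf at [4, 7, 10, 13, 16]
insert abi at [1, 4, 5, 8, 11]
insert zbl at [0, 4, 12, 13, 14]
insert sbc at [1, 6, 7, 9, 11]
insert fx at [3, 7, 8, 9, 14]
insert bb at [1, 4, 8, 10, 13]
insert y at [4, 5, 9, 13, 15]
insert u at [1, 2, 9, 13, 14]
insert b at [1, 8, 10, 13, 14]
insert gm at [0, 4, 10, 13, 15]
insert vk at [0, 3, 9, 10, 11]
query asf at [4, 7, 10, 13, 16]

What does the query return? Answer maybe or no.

Step 1: insert asf at [4, 7, 10, 13, 16] -> counters=[0,0,0,0,1,0,0,1,0,0,1,0,0,1,0,0,1]
Step 2: insert abi at [1, 4, 5, 8, 11] -> counters=[0,1,0,0,2,1,0,1,1,0,1,1,0,1,0,0,1]
Step 3: insert zbl at [0, 4, 12, 13, 14] -> counters=[1,1,0,0,3,1,0,1,1,0,1,1,1,2,1,0,1]
Step 4: insert sbc at [1, 6, 7, 9, 11] -> counters=[1,2,0,0,3,1,1,2,1,1,1,2,1,2,1,0,1]
Step 5: insert fx at [3, 7, 8, 9, 14] -> counters=[1,2,0,1,3,1,1,3,2,2,1,2,1,2,2,0,1]
Step 6: insert bb at [1, 4, 8, 10, 13] -> counters=[1,3,0,1,4,1,1,3,3,2,2,2,1,3,2,0,1]
Step 7: insert y at [4, 5, 9, 13, 15] -> counters=[1,3,0,1,5,2,1,3,3,3,2,2,1,4,2,1,1]
Step 8: insert u at [1, 2, 9, 13, 14] -> counters=[1,4,1,1,5,2,1,3,3,4,2,2,1,5,3,1,1]
Step 9: insert b at [1, 8, 10, 13, 14] -> counters=[1,5,1,1,5,2,1,3,4,4,3,2,1,6,4,1,1]
Step 10: insert gm at [0, 4, 10, 13, 15] -> counters=[2,5,1,1,6,2,1,3,4,4,4,2,1,7,4,2,1]
Step 11: insert vk at [0, 3, 9, 10, 11] -> counters=[3,5,1,2,6,2,1,3,4,5,5,3,1,7,4,2,1]
Query asf: check counters[4]=6 counters[7]=3 counters[10]=5 counters[13]=7 counters[16]=1 -> maybe

Answer: maybe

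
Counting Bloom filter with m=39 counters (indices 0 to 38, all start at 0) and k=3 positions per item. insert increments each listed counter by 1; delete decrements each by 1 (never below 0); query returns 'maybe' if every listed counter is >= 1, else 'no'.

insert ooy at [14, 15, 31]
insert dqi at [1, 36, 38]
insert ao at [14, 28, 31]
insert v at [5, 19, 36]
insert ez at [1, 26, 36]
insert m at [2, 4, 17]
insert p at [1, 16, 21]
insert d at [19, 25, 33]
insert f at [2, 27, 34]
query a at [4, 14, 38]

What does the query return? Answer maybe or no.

Answer: maybe

Derivation:
Step 1: insert ooy at [14, 15, 31] -> counters=[0,0,0,0,0,0,0,0,0,0,0,0,0,0,1,1,0,0,0,0,0,0,0,0,0,0,0,0,0,0,0,1,0,0,0,0,0,0,0]
Step 2: insert dqi at [1, 36, 38] -> counters=[0,1,0,0,0,0,0,0,0,0,0,0,0,0,1,1,0,0,0,0,0,0,0,0,0,0,0,0,0,0,0,1,0,0,0,0,1,0,1]
Step 3: insert ao at [14, 28, 31] -> counters=[0,1,0,0,0,0,0,0,0,0,0,0,0,0,2,1,0,0,0,0,0,0,0,0,0,0,0,0,1,0,0,2,0,0,0,0,1,0,1]
Step 4: insert v at [5, 19, 36] -> counters=[0,1,0,0,0,1,0,0,0,0,0,0,0,0,2,1,0,0,0,1,0,0,0,0,0,0,0,0,1,0,0,2,0,0,0,0,2,0,1]
Step 5: insert ez at [1, 26, 36] -> counters=[0,2,0,0,0,1,0,0,0,0,0,0,0,0,2,1,0,0,0,1,0,0,0,0,0,0,1,0,1,0,0,2,0,0,0,0,3,0,1]
Step 6: insert m at [2, 4, 17] -> counters=[0,2,1,0,1,1,0,0,0,0,0,0,0,0,2,1,0,1,0,1,0,0,0,0,0,0,1,0,1,0,0,2,0,0,0,0,3,0,1]
Step 7: insert p at [1, 16, 21] -> counters=[0,3,1,0,1,1,0,0,0,0,0,0,0,0,2,1,1,1,0,1,0,1,0,0,0,0,1,0,1,0,0,2,0,0,0,0,3,0,1]
Step 8: insert d at [19, 25, 33] -> counters=[0,3,1,0,1,1,0,0,0,0,0,0,0,0,2,1,1,1,0,2,0,1,0,0,0,1,1,0,1,0,0,2,0,1,0,0,3,0,1]
Step 9: insert f at [2, 27, 34] -> counters=[0,3,2,0,1,1,0,0,0,0,0,0,0,0,2,1,1,1,0,2,0,1,0,0,0,1,1,1,1,0,0,2,0,1,1,0,3,0,1]
Query a: check counters[4]=1 counters[14]=2 counters[38]=1 -> maybe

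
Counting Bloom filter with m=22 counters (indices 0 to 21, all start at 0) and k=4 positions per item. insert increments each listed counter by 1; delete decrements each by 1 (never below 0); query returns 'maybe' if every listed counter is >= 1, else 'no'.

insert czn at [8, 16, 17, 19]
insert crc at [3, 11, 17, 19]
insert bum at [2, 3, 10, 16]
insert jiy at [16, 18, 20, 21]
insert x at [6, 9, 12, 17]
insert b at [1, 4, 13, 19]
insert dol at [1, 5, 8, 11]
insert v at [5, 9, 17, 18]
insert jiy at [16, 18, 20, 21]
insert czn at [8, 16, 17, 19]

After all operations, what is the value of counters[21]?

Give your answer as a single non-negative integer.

Step 1: insert czn at [8, 16, 17, 19] -> counters=[0,0,0,0,0,0,0,0,1,0,0,0,0,0,0,0,1,1,0,1,0,0]
Step 2: insert crc at [3, 11, 17, 19] -> counters=[0,0,0,1,0,0,0,0,1,0,0,1,0,0,0,0,1,2,0,2,0,0]
Step 3: insert bum at [2, 3, 10, 16] -> counters=[0,0,1,2,0,0,0,0,1,0,1,1,0,0,0,0,2,2,0,2,0,0]
Step 4: insert jiy at [16, 18, 20, 21] -> counters=[0,0,1,2,0,0,0,0,1,0,1,1,0,0,0,0,3,2,1,2,1,1]
Step 5: insert x at [6, 9, 12, 17] -> counters=[0,0,1,2,0,0,1,0,1,1,1,1,1,0,0,0,3,3,1,2,1,1]
Step 6: insert b at [1, 4, 13, 19] -> counters=[0,1,1,2,1,0,1,0,1,1,1,1,1,1,0,0,3,3,1,3,1,1]
Step 7: insert dol at [1, 5, 8, 11] -> counters=[0,2,1,2,1,1,1,0,2,1,1,2,1,1,0,0,3,3,1,3,1,1]
Step 8: insert v at [5, 9, 17, 18] -> counters=[0,2,1,2,1,2,1,0,2,2,1,2,1,1,0,0,3,4,2,3,1,1]
Step 9: insert jiy at [16, 18, 20, 21] -> counters=[0,2,1,2,1,2,1,0,2,2,1,2,1,1,0,0,4,4,3,3,2,2]
Step 10: insert czn at [8, 16, 17, 19] -> counters=[0,2,1,2,1,2,1,0,3,2,1,2,1,1,0,0,5,5,3,4,2,2]
Final counters=[0,2,1,2,1,2,1,0,3,2,1,2,1,1,0,0,5,5,3,4,2,2] -> counters[21]=2

Answer: 2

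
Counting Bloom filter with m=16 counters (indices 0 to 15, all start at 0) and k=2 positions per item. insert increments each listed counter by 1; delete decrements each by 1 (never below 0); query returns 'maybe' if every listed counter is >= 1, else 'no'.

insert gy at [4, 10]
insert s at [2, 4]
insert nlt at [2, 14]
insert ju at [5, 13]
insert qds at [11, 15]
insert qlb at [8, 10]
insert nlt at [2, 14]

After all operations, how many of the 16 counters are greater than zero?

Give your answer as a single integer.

Answer: 9

Derivation:
Step 1: insert gy at [4, 10] -> counters=[0,0,0,0,1,0,0,0,0,0,1,0,0,0,0,0]
Step 2: insert s at [2, 4] -> counters=[0,0,1,0,2,0,0,0,0,0,1,0,0,0,0,0]
Step 3: insert nlt at [2, 14] -> counters=[0,0,2,0,2,0,0,0,0,0,1,0,0,0,1,0]
Step 4: insert ju at [5, 13] -> counters=[0,0,2,0,2,1,0,0,0,0,1,0,0,1,1,0]
Step 5: insert qds at [11, 15] -> counters=[0,0,2,0,2,1,0,0,0,0,1,1,0,1,1,1]
Step 6: insert qlb at [8, 10] -> counters=[0,0,2,0,2,1,0,0,1,0,2,1,0,1,1,1]
Step 7: insert nlt at [2, 14] -> counters=[0,0,3,0,2,1,0,0,1,0,2,1,0,1,2,1]
Final counters=[0,0,3,0,2,1,0,0,1,0,2,1,0,1,2,1] -> 9 nonzero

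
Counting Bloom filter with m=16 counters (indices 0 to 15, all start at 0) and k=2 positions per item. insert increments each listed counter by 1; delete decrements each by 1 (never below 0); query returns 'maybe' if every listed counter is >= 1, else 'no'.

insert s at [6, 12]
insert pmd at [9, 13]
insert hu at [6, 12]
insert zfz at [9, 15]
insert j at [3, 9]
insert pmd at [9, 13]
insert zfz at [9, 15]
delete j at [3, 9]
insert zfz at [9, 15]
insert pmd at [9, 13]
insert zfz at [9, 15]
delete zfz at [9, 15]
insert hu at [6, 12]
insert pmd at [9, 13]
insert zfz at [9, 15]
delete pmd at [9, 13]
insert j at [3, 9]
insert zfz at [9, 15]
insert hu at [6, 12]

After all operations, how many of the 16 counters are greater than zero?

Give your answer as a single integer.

Answer: 6

Derivation:
Step 1: insert s at [6, 12] -> counters=[0,0,0,0,0,0,1,0,0,0,0,0,1,0,0,0]
Step 2: insert pmd at [9, 13] -> counters=[0,0,0,0,0,0,1,0,0,1,0,0,1,1,0,0]
Step 3: insert hu at [6, 12] -> counters=[0,0,0,0,0,0,2,0,0,1,0,0,2,1,0,0]
Step 4: insert zfz at [9, 15] -> counters=[0,0,0,0,0,0,2,0,0,2,0,0,2,1,0,1]
Step 5: insert j at [3, 9] -> counters=[0,0,0,1,0,0,2,0,0,3,0,0,2,1,0,1]
Step 6: insert pmd at [9, 13] -> counters=[0,0,0,1,0,0,2,0,0,4,0,0,2,2,0,1]
Step 7: insert zfz at [9, 15] -> counters=[0,0,0,1,0,0,2,0,0,5,0,0,2,2,0,2]
Step 8: delete j at [3, 9] -> counters=[0,0,0,0,0,0,2,0,0,4,0,0,2,2,0,2]
Step 9: insert zfz at [9, 15] -> counters=[0,0,0,0,0,0,2,0,0,5,0,0,2,2,0,3]
Step 10: insert pmd at [9, 13] -> counters=[0,0,0,0,0,0,2,0,0,6,0,0,2,3,0,3]
Step 11: insert zfz at [9, 15] -> counters=[0,0,0,0,0,0,2,0,0,7,0,0,2,3,0,4]
Step 12: delete zfz at [9, 15] -> counters=[0,0,0,0,0,0,2,0,0,6,0,0,2,3,0,3]
Step 13: insert hu at [6, 12] -> counters=[0,0,0,0,0,0,3,0,0,6,0,0,3,3,0,3]
Step 14: insert pmd at [9, 13] -> counters=[0,0,0,0,0,0,3,0,0,7,0,0,3,4,0,3]
Step 15: insert zfz at [9, 15] -> counters=[0,0,0,0,0,0,3,0,0,8,0,0,3,4,0,4]
Step 16: delete pmd at [9, 13] -> counters=[0,0,0,0,0,0,3,0,0,7,0,0,3,3,0,4]
Step 17: insert j at [3, 9] -> counters=[0,0,0,1,0,0,3,0,0,8,0,0,3,3,0,4]
Step 18: insert zfz at [9, 15] -> counters=[0,0,0,1,0,0,3,0,0,9,0,0,3,3,0,5]
Step 19: insert hu at [6, 12] -> counters=[0,0,0,1,0,0,4,0,0,9,0,0,4,3,0,5]
Final counters=[0,0,0,1,0,0,4,0,0,9,0,0,4,3,0,5] -> 6 nonzero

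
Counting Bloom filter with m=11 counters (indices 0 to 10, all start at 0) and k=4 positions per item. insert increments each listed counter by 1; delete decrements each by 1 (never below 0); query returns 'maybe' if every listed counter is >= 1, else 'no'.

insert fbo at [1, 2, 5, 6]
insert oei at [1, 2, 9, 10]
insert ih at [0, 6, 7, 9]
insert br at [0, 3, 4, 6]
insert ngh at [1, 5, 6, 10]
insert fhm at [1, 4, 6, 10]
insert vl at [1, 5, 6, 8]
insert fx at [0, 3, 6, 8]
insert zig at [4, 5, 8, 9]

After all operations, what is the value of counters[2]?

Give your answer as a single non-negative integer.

Answer: 2

Derivation:
Step 1: insert fbo at [1, 2, 5, 6] -> counters=[0,1,1,0,0,1,1,0,0,0,0]
Step 2: insert oei at [1, 2, 9, 10] -> counters=[0,2,2,0,0,1,1,0,0,1,1]
Step 3: insert ih at [0, 6, 7, 9] -> counters=[1,2,2,0,0,1,2,1,0,2,1]
Step 4: insert br at [0, 3, 4, 6] -> counters=[2,2,2,1,1,1,3,1,0,2,1]
Step 5: insert ngh at [1, 5, 6, 10] -> counters=[2,3,2,1,1,2,4,1,0,2,2]
Step 6: insert fhm at [1, 4, 6, 10] -> counters=[2,4,2,1,2,2,5,1,0,2,3]
Step 7: insert vl at [1, 5, 6, 8] -> counters=[2,5,2,1,2,3,6,1,1,2,3]
Step 8: insert fx at [0, 3, 6, 8] -> counters=[3,5,2,2,2,3,7,1,2,2,3]
Step 9: insert zig at [4, 5, 8, 9] -> counters=[3,5,2,2,3,4,7,1,3,3,3]
Final counters=[3,5,2,2,3,4,7,1,3,3,3] -> counters[2]=2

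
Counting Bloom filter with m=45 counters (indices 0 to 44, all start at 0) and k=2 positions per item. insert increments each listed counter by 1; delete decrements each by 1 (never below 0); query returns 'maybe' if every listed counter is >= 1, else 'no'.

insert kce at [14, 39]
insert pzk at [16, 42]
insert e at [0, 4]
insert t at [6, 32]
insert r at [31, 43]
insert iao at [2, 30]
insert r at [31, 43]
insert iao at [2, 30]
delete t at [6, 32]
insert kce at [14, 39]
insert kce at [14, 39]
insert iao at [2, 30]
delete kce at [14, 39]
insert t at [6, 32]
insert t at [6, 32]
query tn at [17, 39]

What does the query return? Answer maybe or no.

Answer: no

Derivation:
Step 1: insert kce at [14, 39] -> counters=[0,0,0,0,0,0,0,0,0,0,0,0,0,0,1,0,0,0,0,0,0,0,0,0,0,0,0,0,0,0,0,0,0,0,0,0,0,0,0,1,0,0,0,0,0]
Step 2: insert pzk at [16, 42] -> counters=[0,0,0,0,0,0,0,0,0,0,0,0,0,0,1,0,1,0,0,0,0,0,0,0,0,0,0,0,0,0,0,0,0,0,0,0,0,0,0,1,0,0,1,0,0]
Step 3: insert e at [0, 4] -> counters=[1,0,0,0,1,0,0,0,0,0,0,0,0,0,1,0,1,0,0,0,0,0,0,0,0,0,0,0,0,0,0,0,0,0,0,0,0,0,0,1,0,0,1,0,0]
Step 4: insert t at [6, 32] -> counters=[1,0,0,0,1,0,1,0,0,0,0,0,0,0,1,0,1,0,0,0,0,0,0,0,0,0,0,0,0,0,0,0,1,0,0,0,0,0,0,1,0,0,1,0,0]
Step 5: insert r at [31, 43] -> counters=[1,0,0,0,1,0,1,0,0,0,0,0,0,0,1,0,1,0,0,0,0,0,0,0,0,0,0,0,0,0,0,1,1,0,0,0,0,0,0,1,0,0,1,1,0]
Step 6: insert iao at [2, 30] -> counters=[1,0,1,0,1,0,1,0,0,0,0,0,0,0,1,0,1,0,0,0,0,0,0,0,0,0,0,0,0,0,1,1,1,0,0,0,0,0,0,1,0,0,1,1,0]
Step 7: insert r at [31, 43] -> counters=[1,0,1,0,1,0,1,0,0,0,0,0,0,0,1,0,1,0,0,0,0,0,0,0,0,0,0,0,0,0,1,2,1,0,0,0,0,0,0,1,0,0,1,2,0]
Step 8: insert iao at [2, 30] -> counters=[1,0,2,0,1,0,1,0,0,0,0,0,0,0,1,0,1,0,0,0,0,0,0,0,0,0,0,0,0,0,2,2,1,0,0,0,0,0,0,1,0,0,1,2,0]
Step 9: delete t at [6, 32] -> counters=[1,0,2,0,1,0,0,0,0,0,0,0,0,0,1,0,1,0,0,0,0,0,0,0,0,0,0,0,0,0,2,2,0,0,0,0,0,0,0,1,0,0,1,2,0]
Step 10: insert kce at [14, 39] -> counters=[1,0,2,0,1,0,0,0,0,0,0,0,0,0,2,0,1,0,0,0,0,0,0,0,0,0,0,0,0,0,2,2,0,0,0,0,0,0,0,2,0,0,1,2,0]
Step 11: insert kce at [14, 39] -> counters=[1,0,2,0,1,0,0,0,0,0,0,0,0,0,3,0,1,0,0,0,0,0,0,0,0,0,0,0,0,0,2,2,0,0,0,0,0,0,0,3,0,0,1,2,0]
Step 12: insert iao at [2, 30] -> counters=[1,0,3,0,1,0,0,0,0,0,0,0,0,0,3,0,1,0,0,0,0,0,0,0,0,0,0,0,0,0,3,2,0,0,0,0,0,0,0,3,0,0,1,2,0]
Step 13: delete kce at [14, 39] -> counters=[1,0,3,0,1,0,0,0,0,0,0,0,0,0,2,0,1,0,0,0,0,0,0,0,0,0,0,0,0,0,3,2,0,0,0,0,0,0,0,2,0,0,1,2,0]
Step 14: insert t at [6, 32] -> counters=[1,0,3,0,1,0,1,0,0,0,0,0,0,0,2,0,1,0,0,0,0,0,0,0,0,0,0,0,0,0,3,2,1,0,0,0,0,0,0,2,0,0,1,2,0]
Step 15: insert t at [6, 32] -> counters=[1,0,3,0,1,0,2,0,0,0,0,0,0,0,2,0,1,0,0,0,0,0,0,0,0,0,0,0,0,0,3,2,2,0,0,0,0,0,0,2,0,0,1,2,0]
Query tn: check counters[17]=0 counters[39]=2 -> no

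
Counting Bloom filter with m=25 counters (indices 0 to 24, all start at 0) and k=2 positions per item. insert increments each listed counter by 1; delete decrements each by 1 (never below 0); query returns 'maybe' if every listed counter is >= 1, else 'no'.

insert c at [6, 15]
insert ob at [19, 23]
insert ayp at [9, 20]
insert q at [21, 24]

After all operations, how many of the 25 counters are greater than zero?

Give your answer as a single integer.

Step 1: insert c at [6, 15] -> counters=[0,0,0,0,0,0,1,0,0,0,0,0,0,0,0,1,0,0,0,0,0,0,0,0,0]
Step 2: insert ob at [19, 23] -> counters=[0,0,0,0,0,0,1,0,0,0,0,0,0,0,0,1,0,0,0,1,0,0,0,1,0]
Step 3: insert ayp at [9, 20] -> counters=[0,0,0,0,0,0,1,0,0,1,0,0,0,0,0,1,0,0,0,1,1,0,0,1,0]
Step 4: insert q at [21, 24] -> counters=[0,0,0,0,0,0,1,0,0,1,0,0,0,0,0,1,0,0,0,1,1,1,0,1,1]
Final counters=[0,0,0,0,0,0,1,0,0,1,0,0,0,0,0,1,0,0,0,1,1,1,0,1,1] -> 8 nonzero

Answer: 8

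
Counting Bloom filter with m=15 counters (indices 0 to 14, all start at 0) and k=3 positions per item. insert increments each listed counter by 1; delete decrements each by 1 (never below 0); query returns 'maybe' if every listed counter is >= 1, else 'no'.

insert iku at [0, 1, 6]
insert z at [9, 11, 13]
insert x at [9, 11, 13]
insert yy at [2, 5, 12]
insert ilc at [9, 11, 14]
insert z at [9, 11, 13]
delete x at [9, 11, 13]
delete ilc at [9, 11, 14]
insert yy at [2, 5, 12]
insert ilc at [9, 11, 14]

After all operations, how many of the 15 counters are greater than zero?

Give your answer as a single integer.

Step 1: insert iku at [0, 1, 6] -> counters=[1,1,0,0,0,0,1,0,0,0,0,0,0,0,0]
Step 2: insert z at [9, 11, 13] -> counters=[1,1,0,0,0,0,1,0,0,1,0,1,0,1,0]
Step 3: insert x at [9, 11, 13] -> counters=[1,1,0,0,0,0,1,0,0,2,0,2,0,2,0]
Step 4: insert yy at [2, 5, 12] -> counters=[1,1,1,0,0,1,1,0,0,2,0,2,1,2,0]
Step 5: insert ilc at [9, 11, 14] -> counters=[1,1,1,0,0,1,1,0,0,3,0,3,1,2,1]
Step 6: insert z at [9, 11, 13] -> counters=[1,1,1,0,0,1,1,0,0,4,0,4,1,3,1]
Step 7: delete x at [9, 11, 13] -> counters=[1,1,1,0,0,1,1,0,0,3,0,3,1,2,1]
Step 8: delete ilc at [9, 11, 14] -> counters=[1,1,1,0,0,1,1,0,0,2,0,2,1,2,0]
Step 9: insert yy at [2, 5, 12] -> counters=[1,1,2,0,0,2,1,0,0,2,0,2,2,2,0]
Step 10: insert ilc at [9, 11, 14] -> counters=[1,1,2,0,0,2,1,0,0,3,0,3,2,2,1]
Final counters=[1,1,2,0,0,2,1,0,0,3,0,3,2,2,1] -> 10 nonzero

Answer: 10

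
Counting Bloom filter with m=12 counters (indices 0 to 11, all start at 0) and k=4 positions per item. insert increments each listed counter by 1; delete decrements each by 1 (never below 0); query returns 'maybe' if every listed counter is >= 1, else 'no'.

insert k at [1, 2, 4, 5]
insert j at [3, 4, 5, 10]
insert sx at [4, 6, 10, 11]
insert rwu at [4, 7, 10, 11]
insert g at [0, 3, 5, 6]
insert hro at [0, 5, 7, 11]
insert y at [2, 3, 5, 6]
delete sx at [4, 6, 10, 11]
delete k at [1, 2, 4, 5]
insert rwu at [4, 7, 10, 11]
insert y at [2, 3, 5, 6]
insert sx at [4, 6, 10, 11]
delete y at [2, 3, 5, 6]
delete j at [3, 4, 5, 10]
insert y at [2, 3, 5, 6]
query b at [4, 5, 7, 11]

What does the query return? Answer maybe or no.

Step 1: insert k at [1, 2, 4, 5] -> counters=[0,1,1,0,1,1,0,0,0,0,0,0]
Step 2: insert j at [3, 4, 5, 10] -> counters=[0,1,1,1,2,2,0,0,0,0,1,0]
Step 3: insert sx at [4, 6, 10, 11] -> counters=[0,1,1,1,3,2,1,0,0,0,2,1]
Step 4: insert rwu at [4, 7, 10, 11] -> counters=[0,1,1,1,4,2,1,1,0,0,3,2]
Step 5: insert g at [0, 3, 5, 6] -> counters=[1,1,1,2,4,3,2,1,0,0,3,2]
Step 6: insert hro at [0, 5, 7, 11] -> counters=[2,1,1,2,4,4,2,2,0,0,3,3]
Step 7: insert y at [2, 3, 5, 6] -> counters=[2,1,2,3,4,5,3,2,0,0,3,3]
Step 8: delete sx at [4, 6, 10, 11] -> counters=[2,1,2,3,3,5,2,2,0,0,2,2]
Step 9: delete k at [1, 2, 4, 5] -> counters=[2,0,1,3,2,4,2,2,0,0,2,2]
Step 10: insert rwu at [4, 7, 10, 11] -> counters=[2,0,1,3,3,4,2,3,0,0,3,3]
Step 11: insert y at [2, 3, 5, 6] -> counters=[2,0,2,4,3,5,3,3,0,0,3,3]
Step 12: insert sx at [4, 6, 10, 11] -> counters=[2,0,2,4,4,5,4,3,0,0,4,4]
Step 13: delete y at [2, 3, 5, 6] -> counters=[2,0,1,3,4,4,3,3,0,0,4,4]
Step 14: delete j at [3, 4, 5, 10] -> counters=[2,0,1,2,3,3,3,3,0,0,3,4]
Step 15: insert y at [2, 3, 5, 6] -> counters=[2,0,2,3,3,4,4,3,0,0,3,4]
Query b: check counters[4]=3 counters[5]=4 counters[7]=3 counters[11]=4 -> maybe

Answer: maybe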